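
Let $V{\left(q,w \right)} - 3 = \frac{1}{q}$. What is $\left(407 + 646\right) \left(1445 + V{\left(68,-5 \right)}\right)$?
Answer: $\frac{103683645}{68} \approx 1.5248 \cdot 10^{6}$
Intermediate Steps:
$V{\left(q,w \right)} = 3 + \frac{1}{q}$
$\left(407 + 646\right) \left(1445 + V{\left(68,-5 \right)}\right) = \left(407 + 646\right) \left(1445 + \left(3 + \frac{1}{68}\right)\right) = 1053 \left(1445 + \left(3 + \frac{1}{68}\right)\right) = 1053 \left(1445 + \frac{205}{68}\right) = 1053 \cdot \frac{98465}{68} = \frac{103683645}{68}$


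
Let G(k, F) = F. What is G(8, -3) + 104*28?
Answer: 2909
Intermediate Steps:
G(8, -3) + 104*28 = -3 + 104*28 = -3 + 2912 = 2909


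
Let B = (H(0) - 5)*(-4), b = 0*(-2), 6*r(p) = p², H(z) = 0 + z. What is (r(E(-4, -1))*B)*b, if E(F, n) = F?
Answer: 0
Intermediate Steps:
H(z) = z
r(p) = p²/6
b = 0
B = 20 (B = (0 - 5)*(-4) = -5*(-4) = 20)
(r(E(-4, -1))*B)*b = (((⅙)*(-4)²)*20)*0 = (((⅙)*16)*20)*0 = ((8/3)*20)*0 = (160/3)*0 = 0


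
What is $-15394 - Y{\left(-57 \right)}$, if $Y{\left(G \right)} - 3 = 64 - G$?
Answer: $-15518$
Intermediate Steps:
$Y{\left(G \right)} = 67 - G$ ($Y{\left(G \right)} = 3 - \left(-64 + G\right) = 67 - G$)
$-15394 - Y{\left(-57 \right)} = -15394 - \left(67 - -57\right) = -15394 - \left(67 + 57\right) = -15394 - 124 = -15518$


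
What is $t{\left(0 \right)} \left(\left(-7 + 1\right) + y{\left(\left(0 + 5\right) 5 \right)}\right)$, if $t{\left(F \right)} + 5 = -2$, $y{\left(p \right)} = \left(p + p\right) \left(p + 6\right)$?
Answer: $-10808$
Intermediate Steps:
$y{\left(p \right)} = 2 p \left(6 + p\right)$
$t{\left(F \right)} = -7$ ($t{\left(F \right)} = -5 - 2 = -7$)
$t{\left(0 \right)} \left(\left(-7 + 1\right) + y{\left(\left(0 + 5\right) 5 \right)}\right) = - 7 \left(\left(-7 + 1\right) + 2 \left(0 + 5\right) 5 \left(6 + \left(0 + 5\right) 5\right)\right) = - 7 \left(-6 + 2 \cdot 5 \cdot 5 \left(6 + 5 \cdot 5\right)\right) = - 7 \left(-6 + 2 \cdot 25 \left(6 + 25\right)\right) = - 7 \left(-6 + 2 \cdot 25 \cdot 31\right) = - 7 \left(-6 + 1550\right) = \left(-7\right) 1544 = -10808$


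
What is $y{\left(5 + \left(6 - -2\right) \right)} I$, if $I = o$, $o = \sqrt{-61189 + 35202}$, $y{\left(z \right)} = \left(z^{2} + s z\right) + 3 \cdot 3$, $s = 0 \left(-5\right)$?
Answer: $178 i \sqrt{25987} \approx 28694.0 i$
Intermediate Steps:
$s = 0$
$y{\left(z \right)} = 9 + z^{2}$ ($y{\left(z \right)} = \left(z^{2} + 0 z\right) + 3 \cdot 3 = \left(z^{2} + 0\right) + 9 = z^{2} + 9 = 9 + z^{2}$)
$o = i \sqrt{25987}$ ($o = \sqrt{-25987} = i \sqrt{25987} \approx 161.2 i$)
$I = i \sqrt{25987} \approx 161.2 i$
$y{\left(5 + \left(6 - -2\right) \right)} I = \left(9 + \left(5 + \left(6 - -2\right)\right)^{2}\right) i \sqrt{25987} = \left(9 + \left(5 + \left(6 + 2\right)\right)^{2}\right) i \sqrt{25987} = \left(9 + \left(5 + 8\right)^{2}\right) i \sqrt{25987} = \left(9 + 13^{2}\right) i \sqrt{25987} = \left(9 + 169\right) i \sqrt{25987} = 178 i \sqrt{25987}$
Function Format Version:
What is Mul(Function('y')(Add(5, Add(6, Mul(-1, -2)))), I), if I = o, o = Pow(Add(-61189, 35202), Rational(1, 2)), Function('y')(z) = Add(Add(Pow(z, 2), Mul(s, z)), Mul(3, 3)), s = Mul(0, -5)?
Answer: Mul(178, I, Pow(25987, Rational(1, 2))) ≈ Mul(28694., I)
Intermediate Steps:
s = 0
Function('y')(z) = Add(9, Pow(z, 2)) (Function('y')(z) = Add(Add(Pow(z, 2), Mul(0, z)), Mul(3, 3)) = Add(Add(Pow(z, 2), 0), 9) = Add(Pow(z, 2), 9) = Add(9, Pow(z, 2)))
o = Mul(I, Pow(25987, Rational(1, 2))) (o = Pow(-25987, Rational(1, 2)) = Mul(I, Pow(25987, Rational(1, 2))) ≈ Mul(161.20, I))
I = Mul(I, Pow(25987, Rational(1, 2))) ≈ Mul(161.20, I)
Mul(Function('y')(Add(5, Add(6, Mul(-1, -2)))), I) = Mul(Add(9, Pow(Add(5, Add(6, Mul(-1, -2))), 2)), Mul(I, Pow(25987, Rational(1, 2)))) = Mul(Add(9, Pow(Add(5, Add(6, 2)), 2)), Mul(I, Pow(25987, Rational(1, 2)))) = Mul(Add(9, Pow(Add(5, 8), 2)), Mul(I, Pow(25987, Rational(1, 2)))) = Mul(Add(9, Pow(13, 2)), Mul(I, Pow(25987, Rational(1, 2)))) = Mul(Add(9, 169), Mul(I, Pow(25987, Rational(1, 2)))) = Mul(178, Mul(I, Pow(25987, Rational(1, 2)))) = Mul(178, I, Pow(25987, Rational(1, 2)))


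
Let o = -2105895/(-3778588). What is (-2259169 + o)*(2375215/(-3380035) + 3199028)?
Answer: -1678242085609008702633271/232213812556 ≈ -7.2271e+12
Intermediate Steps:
o = 191445/343508 (o = -2105895*(-1/3778588) = 191445/343508 ≈ 0.55732)
(-2259169 + o)*(2375215/(-3380035) + 3199028) = (-2259169 + 191445/343508)*(2375215/(-3380035) + 3199028) = -776042433407*(2375215*(-1/3380035) + 3199028)/343508 = -776042433407*(-475043/676007 + 3199028)/343508 = -776042433407/343508*2162564846153/676007 = -1678242085609008702633271/232213812556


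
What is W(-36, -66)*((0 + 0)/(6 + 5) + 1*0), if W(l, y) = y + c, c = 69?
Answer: 0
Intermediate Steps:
W(l, y) = 69 + y (W(l, y) = y + 69 = 69 + y)
W(-36, -66)*((0 + 0)/(6 + 5) + 1*0) = (69 - 66)*((0 + 0)/(6 + 5) + 1*0) = 3*(0/11 + 0) = 3*(0*(1/11) + 0) = 3*(0 + 0) = 3*0 = 0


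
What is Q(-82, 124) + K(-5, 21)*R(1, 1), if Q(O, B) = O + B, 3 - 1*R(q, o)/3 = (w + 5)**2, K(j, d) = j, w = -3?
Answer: 57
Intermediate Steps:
R(q, o) = -3 (R(q, o) = 9 - 3*(-3 + 5)**2 = 9 - 3*2**2 = 9 - 3*4 = 9 - 12 = -3)
Q(O, B) = B + O
Q(-82, 124) + K(-5, 21)*R(1, 1) = (124 - 82) - 5*(-3) = 42 + 15 = 57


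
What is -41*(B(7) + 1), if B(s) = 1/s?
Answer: -328/7 ≈ -46.857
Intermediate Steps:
B(s) = 1/s
-41*(B(7) + 1) = -41*(1/7 + 1) = -41*(⅐ + 1) = -41*8/7 = -328/7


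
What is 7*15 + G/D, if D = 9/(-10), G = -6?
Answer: 335/3 ≈ 111.67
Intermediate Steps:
D = -9/10 (D = 9*(-⅒) = -9/10 ≈ -0.90000)
7*15 + G/D = 7*15 - 6/(-9/10) = 105 - 6*(-10/9) = 105 + 20/3 = 335/3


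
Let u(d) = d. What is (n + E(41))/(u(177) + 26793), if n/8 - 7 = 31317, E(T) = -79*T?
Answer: 82451/8990 ≈ 9.1714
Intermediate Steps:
n = 250592 (n = 56 + 8*31317 = 56 + 250536 = 250592)
(n + E(41))/(u(177) + 26793) = (250592 - 79*41)/(177 + 26793) = (250592 - 3239)/26970 = 247353*(1/26970) = 82451/8990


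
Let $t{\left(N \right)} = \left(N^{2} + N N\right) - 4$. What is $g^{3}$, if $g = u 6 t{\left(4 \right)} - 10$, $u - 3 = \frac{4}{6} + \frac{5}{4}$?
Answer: $543338496$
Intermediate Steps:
$t{\left(N \right)} = -4 + 2 N^{2}$ ($t{\left(N \right)} = \left(N^{2} + N^{2}\right) - 4 = 2 N^{2} - 4 = -4 + 2 N^{2}$)
$u = \frac{59}{12}$ ($u = 3 + \left(\frac{4}{6} + \frac{5}{4}\right) = 3 + \left(4 \cdot \frac{1}{6} + 5 \cdot \frac{1}{4}\right) = 3 + \left(\frac{2}{3} + \frac{5}{4}\right) = 3 + \frac{23}{12} = \frac{59}{12} \approx 4.9167$)
$g = 816$ ($g = \frac{59}{12} \cdot 6 \left(-4 + 2 \cdot 4^{2}\right) - 10 = \frac{59 \left(-4 + 2 \cdot 16\right)}{2} - 10 = \frac{59 \left(-4 + 32\right)}{2} - 10 = \frac{59}{2} \cdot 28 - 10 = 826 - 10 = 816$)
$g^{3} = 816^{3} = 543338496$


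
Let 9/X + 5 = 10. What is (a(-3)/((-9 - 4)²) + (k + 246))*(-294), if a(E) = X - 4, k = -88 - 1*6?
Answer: -37758126/845 ≈ -44684.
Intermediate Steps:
X = 9/5 (X = 9/(-5 + 10) = 9/5 ≈ 1.8000)
k = -94 (k = -88 - 6 = -94)
a(E) = -11/5 (a(E) = 9/5 - 4 = -11/5)
(a(-3)/((-9 - 4)²) + (k + 246))*(-294) = (-11/(5*(-9 - 4)²) + (-94 + 246))*(-294) = (-11/(5*((-13)²)) + 152)*(-294) = (-11/5/169 + 152)*(-294) = (-11/5*1/169 + 152)*(-294) = (-11/845 + 152)*(-294) = (128429/845)*(-294) = -37758126/845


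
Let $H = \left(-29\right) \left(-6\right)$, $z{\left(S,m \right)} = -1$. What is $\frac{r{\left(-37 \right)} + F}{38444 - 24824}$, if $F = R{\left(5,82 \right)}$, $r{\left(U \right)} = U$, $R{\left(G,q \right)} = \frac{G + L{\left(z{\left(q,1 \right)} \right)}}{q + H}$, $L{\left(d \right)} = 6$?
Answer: $- \frac{9461}{3486720} \approx -0.0027134$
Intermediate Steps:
$H = 174$
$R{\left(G,q \right)} = \frac{6 + G}{174 + q}$ ($R{\left(G,q \right)} = \frac{G + 6}{q + 174} = \frac{6 + G}{174 + q}$)
$F = \frac{11}{256}$ ($F = \frac{6 + 5}{174 + 82} = \frac{1}{256} \cdot 11 = \frac{11}{256} \approx 0.042969$)
$\frac{r{\left(-37 \right)} + F}{38444 - 24824} = \frac{-37 + \frac{11}{256}}{38444 - 24824} = - \frac{9461}{256 \cdot 13620} = \left(- \frac{9461}{256}\right) \frac{1}{13620} = - \frac{9461}{3486720}$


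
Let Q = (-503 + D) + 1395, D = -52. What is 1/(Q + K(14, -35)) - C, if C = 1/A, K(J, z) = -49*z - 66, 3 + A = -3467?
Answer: 5959/8636830 ≈ 0.00068995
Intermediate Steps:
A = -3470 (A = -3 - 3467 = -3470)
K(J, z) = -66 - 49*z
Q = 840 (Q = (-503 - 52) + 1395 = -555 + 1395 = 840)
C = -1/3470 (C = 1/(-3470) = -1/3470 ≈ -0.00028818)
1/(Q + K(14, -35)) - C = 1/(840 + (-66 - 49*(-35))) - 1*(-1/3470) = 1/(840 + (-66 + 1715)) + 1/3470 = 1/(840 + 1649) + 1/3470 = 1/2489 + 1/3470 = 5959/8636830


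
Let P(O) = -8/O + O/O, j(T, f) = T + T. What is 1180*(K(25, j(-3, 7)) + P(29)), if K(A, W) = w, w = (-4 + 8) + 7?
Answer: 401200/29 ≈ 13834.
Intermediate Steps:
j(T, f) = 2*T
P(O) = 1 - 8/O (P(O) = -8/O + 1 = 1 - 8/O)
w = 11 (w = 4 + 7 = 11)
K(A, W) = 11
1180*(K(25, j(-3, 7)) + P(29)) = 1180*(11 + (-8 + 29)/29) = 1180*(11 + (1/29)*21) = 1180*(11 + 21/29) = 1180*(340/29) = 401200/29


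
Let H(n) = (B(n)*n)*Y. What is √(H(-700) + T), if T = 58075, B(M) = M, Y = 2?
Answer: 5*√41523 ≈ 1018.9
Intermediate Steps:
H(n) = 2*n² (H(n) = (n*n)*2 = n²*2 = 2*n²)
√(H(-700) + T) = √(2*(-700)² + 58075) = √(2*490000 + 58075) = √(980000 + 58075) = √1038075 = 5*√41523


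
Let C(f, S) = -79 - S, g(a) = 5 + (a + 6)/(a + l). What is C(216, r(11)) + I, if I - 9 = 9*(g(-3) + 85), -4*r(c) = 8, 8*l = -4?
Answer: 5140/7 ≈ 734.29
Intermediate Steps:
l = -1/2 (l = (1/8)*(-4) = -1/2 ≈ -0.50000)
r(c) = -2 (r(c) = -1/4*8 = -2)
g(a) = 5 + (6 + a)/(-1/2 + a) (g(a) = 5 + (a + 6)/(a - 1/2) = 5 + (6 + a)/(-1/2 + a))
I = 5679/7 (I = 9 + 9*((7 + 12*(-3))/(-1 + 2*(-3)) + 85) = 9 + 9*((7 - 36)/(-1 - 6) + 85) = 9 + 9*(-29/(-7) + 85) = 9 + 9*(-1/7*(-29) + 85) = 9 + 9*(29/7 + 85) = 9 + 9*(624/7) = 9 + 5616/7 = 5679/7 ≈ 811.29)
C(216, r(11)) + I = (-79 - 1*(-2)) + 5679/7 = (-79 + 2) + 5679/7 = -77 + 5679/7 = 5140/7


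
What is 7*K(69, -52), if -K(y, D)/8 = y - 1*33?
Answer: -2016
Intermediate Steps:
K(y, D) = 264 - 8*y (K(y, D) = -8*(y - 1*33) = -8*(y - 33) = -8*(-33 + y) = 264 - 8*y)
7*K(69, -52) = 7*(264 - 8*69) = 7*(264 - 552) = 7*(-288) = -2016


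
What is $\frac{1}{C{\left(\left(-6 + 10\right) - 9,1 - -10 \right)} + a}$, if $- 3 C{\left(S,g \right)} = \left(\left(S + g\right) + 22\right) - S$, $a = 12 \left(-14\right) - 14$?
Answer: $- \frac{1}{193} \approx -0.0051813$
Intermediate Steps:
$a = -182$ ($a = -168 - 14 = -182$)
$C{\left(S,g \right)} = - \frac{22}{3} - \frac{g}{3}$ ($C{\left(S,g \right)} = - \frac{\left(\left(S + g\right) + 22\right) - S}{3} = - \frac{\left(22 + S + g\right) - S}{3} = - \frac{22 + g}{3} = - \frac{22}{3} - \frac{g}{3}$)
$\frac{1}{C{\left(\left(-6 + 10\right) - 9,1 - -10 \right)} + a} = \frac{1}{\left(- \frac{22}{3} - \frac{1 - -10}{3}\right) - 182} = \frac{1}{\left(- \frac{22}{3} - \frac{1 + 10}{3}\right) - 182} = \frac{1}{\left(- \frac{22}{3} - \frac{11}{3}\right) - 182} = \frac{1}{-11 - 182} = \frac{1}{-193} = - \frac{1}{193}$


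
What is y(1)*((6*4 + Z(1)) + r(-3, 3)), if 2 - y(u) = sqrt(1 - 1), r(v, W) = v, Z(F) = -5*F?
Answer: 32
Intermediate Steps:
y(u) = 2 (y(u) = 2 - sqrt(1 - 1) = 2 - sqrt(0) = 2 - 1*0 = 2 + 0 = 2)
y(1)*((6*4 + Z(1)) + r(-3, 3)) = 2*((6*4 - 5*1) - 3) = 2*((24 - 5) - 3) = 2*(19 - 3) = 2*16 = 32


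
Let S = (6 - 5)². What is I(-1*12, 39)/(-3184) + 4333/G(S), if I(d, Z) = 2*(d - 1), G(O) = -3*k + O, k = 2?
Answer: -6898071/7960 ≈ -866.59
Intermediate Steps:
S = 1 (S = 1² = 1)
G(O) = -6 + O (G(O) = -3*2 + O = -6 + O)
I(d, Z) = -2 + 2*d (I(d, Z) = 2*(-1 + d) = -2 + 2*d)
I(-1*12, 39)/(-3184) + 4333/G(S) = (-2 + 2*(-1*12))/(-3184) + 4333/(-6 + 1) = (-2 + 2*(-12))*(-1/3184) + 4333/(-5) = (-2 - 24)*(-1/3184) + 4333*(-⅕) = -26*(-1/3184) - 4333/5 = 13/1592 - 4333/5 = -6898071/7960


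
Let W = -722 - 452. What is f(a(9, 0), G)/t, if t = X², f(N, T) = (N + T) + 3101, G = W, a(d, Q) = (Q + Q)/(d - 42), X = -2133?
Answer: 1927/4549689 ≈ 0.00042355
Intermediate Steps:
W = -1174
a(d, Q) = 2*Q/(-42 + d) (a(d, Q) = (2*Q)/(-42 + d) = 2*Q/(-42 + d))
G = -1174
f(N, T) = 3101 + N + T
t = 4549689 (t = (-2133)² = 4549689)
f(a(9, 0), G)/t = (3101 + 2*0/(-42 + 9) - 1174)/4549689 = (3101 + 2*0/(-33) - 1174)*(1/4549689) = (3101 + 2*0*(-1/33) - 1174)*(1/4549689) = (3101 + 0 - 1174)*(1/4549689) = 1927*(1/4549689) = 1927/4549689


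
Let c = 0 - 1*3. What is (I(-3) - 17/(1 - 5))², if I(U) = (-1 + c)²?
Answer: 6561/16 ≈ 410.06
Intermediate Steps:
c = -3 (c = 0 - 3 = -3)
I(U) = 16 (I(U) = (-1 - 3)² = (-4)² = 16)
(I(-3) - 17/(1 - 5))² = (16 - 17/(1 - 5))² = (16 - 17/(-4))² = (16 - 17*(-¼))² = (16 + 17/4)² = (81/4)² = 6561/16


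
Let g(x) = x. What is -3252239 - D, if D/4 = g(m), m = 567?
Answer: -3254507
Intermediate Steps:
D = 2268 (D = 4*567 = 2268)
-3252239 - D = -3252239 - 1*2268 = -3252239 - 2268 = -3254507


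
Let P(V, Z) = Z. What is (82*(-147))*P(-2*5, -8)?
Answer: 96432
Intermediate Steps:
(82*(-147))*P(-2*5, -8) = (82*(-147))*(-8) = -12054*(-8) = 96432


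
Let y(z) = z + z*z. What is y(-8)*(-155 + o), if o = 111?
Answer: -2464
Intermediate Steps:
y(z) = z + z²
y(-8)*(-155 + o) = (-8*(1 - 8))*(-155 + 111) = -8*(-7)*(-44) = 56*(-44) = -2464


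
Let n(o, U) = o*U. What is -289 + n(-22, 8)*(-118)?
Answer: 20479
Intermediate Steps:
n(o, U) = U*o
-289 + n(-22, 8)*(-118) = -289 + (8*(-22))*(-118) = -289 - 176*(-118) = -289 + 20768 = 20479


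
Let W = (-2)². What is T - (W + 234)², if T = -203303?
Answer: -259947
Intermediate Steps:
W = 4
T - (W + 234)² = -203303 - (4 + 234)² = -203303 - 1*238² = -203303 - 1*56644 = -203303 - 56644 = -259947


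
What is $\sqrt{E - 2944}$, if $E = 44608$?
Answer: $8 \sqrt{651} \approx 204.12$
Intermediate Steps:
$\sqrt{E - 2944} = \sqrt{44608 - 2944} = \sqrt{41664} = 8 \sqrt{651}$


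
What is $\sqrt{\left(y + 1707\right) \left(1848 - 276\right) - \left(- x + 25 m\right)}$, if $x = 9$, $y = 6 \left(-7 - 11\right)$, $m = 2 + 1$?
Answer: $\sqrt{2513562} \approx 1585.4$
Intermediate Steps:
$m = 3$
$y = -108$ ($y = 6 \left(-18\right) = -108$)
$\sqrt{\left(y + 1707\right) \left(1848 - 276\right) - \left(- x + 25 m\right)} = \sqrt{\left(-108 + 1707\right) \left(1848 - 276\right) + \left(9 - 75\right)} = \sqrt{1599 \cdot 1572 + \left(9 - 75\right)} = \sqrt{2513628 - 66} = \sqrt{2513562}$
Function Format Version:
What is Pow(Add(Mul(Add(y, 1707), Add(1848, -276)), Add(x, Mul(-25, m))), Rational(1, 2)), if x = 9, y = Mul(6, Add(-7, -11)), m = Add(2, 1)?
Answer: Pow(2513562, Rational(1, 2)) ≈ 1585.4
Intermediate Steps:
m = 3
y = -108 (y = Mul(6, -18) = -108)
Pow(Add(Mul(Add(y, 1707), Add(1848, -276)), Add(x, Mul(-25, m))), Rational(1, 2)) = Pow(Add(Mul(Add(-108, 1707), Add(1848, -276)), Add(9, Mul(-25, 3))), Rational(1, 2)) = Pow(Add(Mul(1599, 1572), Add(9, -75)), Rational(1, 2)) = Pow(Add(2513628, -66), Rational(1, 2)) = Pow(2513562, Rational(1, 2))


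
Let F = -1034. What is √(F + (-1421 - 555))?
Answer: I*√3010 ≈ 54.863*I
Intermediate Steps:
√(F + (-1421 - 555)) = √(-1034 + (-1421 - 555)) = √(-1034 - 1976) = √(-3010) = I*√3010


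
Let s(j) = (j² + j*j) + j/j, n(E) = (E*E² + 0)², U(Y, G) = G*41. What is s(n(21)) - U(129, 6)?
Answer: 14711655022773037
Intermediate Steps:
U(Y, G) = 41*G
n(E) = E⁶ (n(E) = (E³ + 0)² = (E³)² = E⁶)
s(j) = 1 + 2*j² (s(j) = (j² + j²) + 1 = 2*j² + 1 = 1 + 2*j²)
s(n(21)) - U(129, 6) = (1 + 2*(21⁶)²) - 41*6 = (1 + 2*85766121²) - 1*246 = (1 + 2*7355827511386641) - 246 = (1 + 14711655022773282) - 246 = 14711655022773283 - 246 = 14711655022773037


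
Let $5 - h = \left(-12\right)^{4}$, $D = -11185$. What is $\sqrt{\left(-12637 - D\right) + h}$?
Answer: $i \sqrt{22183} \approx 148.94 i$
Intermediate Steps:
$h = -20731$ ($h = 5 - \left(-12\right)^{4} = 5 - 20736 = -20731$)
$\sqrt{\left(-12637 - D\right) + h} = \sqrt{\left(-12637 - -11185\right) - 20731} = \sqrt{\left(-12637 + 11185\right) - 20731} = \sqrt{-1452 - 20731} = \sqrt{-22183} = i \sqrt{22183}$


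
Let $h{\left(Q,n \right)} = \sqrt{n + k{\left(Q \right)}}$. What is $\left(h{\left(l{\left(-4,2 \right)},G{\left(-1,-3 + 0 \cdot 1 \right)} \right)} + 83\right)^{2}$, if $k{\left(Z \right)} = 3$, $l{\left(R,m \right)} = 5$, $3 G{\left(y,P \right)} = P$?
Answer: $\left(83 + \sqrt{2}\right)^{2} \approx 7125.8$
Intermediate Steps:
$G{\left(y,P \right)} = \frac{P}{3}$
$h{\left(Q,n \right)} = \sqrt{3 + n}$ ($h{\left(Q,n \right)} = \sqrt{n + 3} = \sqrt{3 + n}$)
$\left(h{\left(l{\left(-4,2 \right)},G{\left(-1,-3 + 0 \cdot 1 \right)} \right)} + 83\right)^{2} = \left(\sqrt{3 + \frac{-3 + 0 \cdot 1}{3}} + 83\right)^{2} = \left(\sqrt{3 + \frac{-3 + 0}{3}} + 83\right)^{2} = \left(\sqrt{3 + \frac{1}{3} \left(-3\right)} + 83\right)^{2} = \left(\sqrt{3 - 1} + 83\right)^{2} = \left(\sqrt{2} + 83\right)^{2} = \left(83 + \sqrt{2}\right)^{2}$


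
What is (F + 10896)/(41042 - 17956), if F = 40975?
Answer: 51871/23086 ≈ 2.2469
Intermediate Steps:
(F + 10896)/(41042 - 17956) = (40975 + 10896)/(41042 - 17956) = 51871/23086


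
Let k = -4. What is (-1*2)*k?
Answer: 8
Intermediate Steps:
(-1*2)*k = -1*2*(-4) = -2*(-4) = 8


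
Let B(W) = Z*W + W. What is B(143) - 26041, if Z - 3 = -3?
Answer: -25898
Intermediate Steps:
Z = 0 (Z = 3 - 3 = 0)
B(W) = W (B(W) = 0*W + W = 0 + W = W)
B(143) - 26041 = 143 - 26041 = -25898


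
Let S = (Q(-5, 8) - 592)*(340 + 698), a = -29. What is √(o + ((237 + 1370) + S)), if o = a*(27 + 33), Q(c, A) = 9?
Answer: I*√605287 ≈ 778.0*I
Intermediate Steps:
S = -605154 (S = (9 - 592)*(340 + 698) = -583*1038 = -605154)
o = -1740 (o = -29*(27 + 33) = -29*60 = -1740)
√(o + ((237 + 1370) + S)) = √(-1740 + ((237 + 1370) - 605154)) = √(-1740 + (1607 - 605154)) = √(-1740 - 603547) = √(-605287) = I*√605287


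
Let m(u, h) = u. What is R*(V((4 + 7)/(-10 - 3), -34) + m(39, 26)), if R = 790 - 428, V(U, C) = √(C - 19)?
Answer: 14118 + 362*I*√53 ≈ 14118.0 + 2635.4*I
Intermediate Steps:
V(U, C) = √(-19 + C)
R = 362
R*(V((4 + 7)/(-10 - 3), -34) + m(39, 26)) = 362*(√(-19 - 34) + 39) = 362*(√(-53) + 39) = 362*(I*√53 + 39) = 362*(39 + I*√53) = 14118 + 362*I*√53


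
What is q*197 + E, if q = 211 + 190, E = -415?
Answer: 78582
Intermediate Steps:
q = 401
q*197 + E = 401*197 - 415 = 78997 - 415 = 78582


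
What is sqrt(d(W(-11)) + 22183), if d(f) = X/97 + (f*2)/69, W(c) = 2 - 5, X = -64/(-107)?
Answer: 5*sqrt(50564461303049)/238717 ≈ 148.94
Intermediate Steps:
X = 64/107 (X = -64*(-1/107) = 64/107 ≈ 0.59813)
W(c) = -3
d(f) = 64/10379 + 2*f/69 (d(f) = (64/107)/97 + (f*2)/69 = (64/107)*(1/97) + (2*f)*(1/69) = 64/10379 + 2*f/69)
sqrt(d(W(-11)) + 22183) = sqrt((64/10379 + (2/69)*(-3)) + 22183) = sqrt((64/10379 - 2/23) + 22183) = sqrt(-19286/238717 + 22183) = sqrt(5295439925/238717) = 5*sqrt(50564461303049)/238717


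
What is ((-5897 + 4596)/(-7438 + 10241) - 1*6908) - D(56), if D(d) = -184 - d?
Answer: -18691705/2803 ≈ -6668.5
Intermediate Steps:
((-5897 + 4596)/(-7438 + 10241) - 1*6908) - D(56) = ((-5897 + 4596)/(-7438 + 10241) - 1*6908) - (-184 - 1*56) = (-1301/2803 - 6908) - (-184 - 56) = (-1301*1/2803 - 6908) - 1*(-240) = (-1301/2803 - 6908) + 240 = -19364425/2803 + 240 = -18691705/2803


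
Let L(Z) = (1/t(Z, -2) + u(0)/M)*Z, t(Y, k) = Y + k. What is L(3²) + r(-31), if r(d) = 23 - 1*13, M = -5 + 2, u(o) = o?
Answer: 79/7 ≈ 11.286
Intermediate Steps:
M = -3
r(d) = 10 (r(d) = 23 - 13 = 10)
L(Z) = Z/(-2 + Z) (L(Z) = (1/(Z - 2) + 0/(-3))*Z = (1/(-2 + Z) + 0*(-⅓))*Z = (1/(-2 + Z) + 0)*Z = Z/(-2 + Z))
L(3²) + r(-31) = 3²/(-2 + 3²) + 10 = 9/(-2 + 9) + 10 = 9/7 + 10 = 79/7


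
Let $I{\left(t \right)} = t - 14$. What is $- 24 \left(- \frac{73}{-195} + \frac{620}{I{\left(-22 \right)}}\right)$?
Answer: $\frac{78848}{195} \approx 404.35$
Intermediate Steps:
$I{\left(t \right)} = -14 + t$ ($I{\left(t \right)} = t - 14 = -14 + t$)
$- 24 \left(- \frac{73}{-195} + \frac{620}{I{\left(-22 \right)}}\right) = - 24 \left(- \frac{73}{-195} + \frac{620}{-14 - 22}\right) = - 24 \left(\left(-73\right) \left(- \frac{1}{195}\right) + \frac{620}{-36}\right) = - 24 \left(\frac{73}{195} + 620 \left(- \frac{1}{36}\right)\right) = - 24 \left(\frac{73}{195} - \frac{155}{9}\right) = \left(-24\right) \left(- \frac{9856}{585}\right) = \frac{78848}{195}$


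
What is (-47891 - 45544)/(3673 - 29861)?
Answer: 93435/26188 ≈ 3.5679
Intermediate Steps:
(-47891 - 45544)/(3673 - 29861) = -93435/(-26188) = -93435*(-1/26188) = 93435/26188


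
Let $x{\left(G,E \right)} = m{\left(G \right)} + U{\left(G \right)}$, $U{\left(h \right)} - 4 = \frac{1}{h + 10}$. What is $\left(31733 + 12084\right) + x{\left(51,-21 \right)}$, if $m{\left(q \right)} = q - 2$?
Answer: $\frac{2676071}{61} \approx 43870.0$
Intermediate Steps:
$m{\left(q \right)} = -2 + q$ ($m{\left(q \right)} = q - 2 = -2 + q$)
$U{\left(h \right)} = 4 + \frac{1}{10 + h}$ ($U{\left(h \right)} = 4 + \frac{1}{h + 10} = 4 + \frac{1}{10 + h}$)
$x{\left(G,E \right)} = -2 + G + \frac{41 + 4 G}{10 + G}$ ($x{\left(G,E \right)} = \left(-2 + G\right) + \frac{41 + 4 G}{10 + G} = -2 + G + \frac{41 + 4 G}{10 + G}$)
$\left(31733 + 12084\right) + x{\left(51,-21 \right)} = \left(31733 + 12084\right) + \frac{21 + 51^{2} + 12 \cdot 51}{10 + 51} = 43817 + \frac{21 + 2601 + 612}{61} = 43817 + \frac{1}{61} \cdot 3234 = 43817 + \frac{3234}{61} = \frac{2676071}{61}$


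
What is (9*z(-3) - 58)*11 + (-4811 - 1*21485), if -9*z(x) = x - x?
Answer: -26934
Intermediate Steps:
z(x) = 0 (z(x) = -(x - x)/9 = -⅑*0 = 0)
(9*z(-3) - 58)*11 + (-4811 - 1*21485) = (9*0 - 58)*11 + (-4811 - 1*21485) = (0 - 58)*11 + (-4811 - 21485) = -58*11 - 26296 = -638 - 26296 = -26934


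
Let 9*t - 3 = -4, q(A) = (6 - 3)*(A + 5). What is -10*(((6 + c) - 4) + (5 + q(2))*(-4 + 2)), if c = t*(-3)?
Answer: 1490/3 ≈ 496.67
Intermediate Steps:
q(A) = 15 + 3*A (q(A) = 3*(5 + A) = 15 + 3*A)
t = -1/9 (t = 1/3 + (1/9)*(-4) = 1/3 - 4/9 = -1/9 ≈ -0.11111)
c = 1/3 (c = -1/9*(-3) = 1/3 ≈ 0.33333)
-10*(((6 + c) - 4) + (5 + q(2))*(-4 + 2)) = -10*(((6 + 1/3) - 4) + (5 + (15 + 3*2))*(-4 + 2)) = -10*((19/3 - 4) + (5 + (15 + 6))*(-2)) = -10*(7/3 + (5 + 21)*(-2)) = -10*(7/3 + 26*(-2)) = -10*(7/3 - 52) = -10*(-149/3) = 1490/3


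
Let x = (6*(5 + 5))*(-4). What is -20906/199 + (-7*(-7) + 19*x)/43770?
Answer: -915953309/8710230 ≈ -105.16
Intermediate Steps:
x = -240 (x = (6*10)*(-4) = 60*(-4) = -240)
-20906/199 + (-7*(-7) + 19*x)/43770 = -20906/199 + (-7*(-7) + 19*(-240))/43770 = -20906*1/199 + (49 - 4560)*(1/43770) = -20906/199 - 4511*1/43770 = -20906/199 - 4511/43770 = -915953309/8710230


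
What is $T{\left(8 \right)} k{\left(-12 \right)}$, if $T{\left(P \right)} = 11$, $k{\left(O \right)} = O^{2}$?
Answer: $1584$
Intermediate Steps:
$T{\left(8 \right)} k{\left(-12 \right)} = 11 \left(-12\right)^{2} = 11 \cdot 144 = 1584$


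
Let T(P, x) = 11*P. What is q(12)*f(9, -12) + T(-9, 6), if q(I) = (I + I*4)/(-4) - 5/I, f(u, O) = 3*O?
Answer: 456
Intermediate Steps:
q(I) = -5/I - 5*I/4 (q(I) = (I + 4*I)*(-¼) - 5/I = (5*I)*(-¼) - 5/I = -5*I/4 - 5/I = -5/I - 5*I/4)
q(12)*f(9, -12) + T(-9, 6) = (-5/12 - 5/4*12)*(3*(-12)) + 11*(-9) = (-5*1/12 - 15)*(-36) - 99 = (-5/12 - 15)*(-36) - 99 = -185/12*(-36) - 99 = 555 - 99 = 456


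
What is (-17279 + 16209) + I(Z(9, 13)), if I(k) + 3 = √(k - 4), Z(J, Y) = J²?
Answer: -1073 + √77 ≈ -1064.2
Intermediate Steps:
I(k) = -3 + √(-4 + k) (I(k) = -3 + √(k - 4) = -3 + √(-4 + k))
(-17279 + 16209) + I(Z(9, 13)) = (-17279 + 16209) + (-3 + √(-4 + 9²)) = -1070 + (-3 + √(-4 + 81)) = -1070 + (-3 + √77) = -1073 + √77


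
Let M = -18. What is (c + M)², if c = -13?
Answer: 961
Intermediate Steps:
(c + M)² = (-13 - 18)² = (-31)² = 961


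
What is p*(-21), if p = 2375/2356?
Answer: -2625/124 ≈ -21.169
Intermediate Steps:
p = 125/124 (p = 2375*(1/2356) = 125/124 ≈ 1.0081)
p*(-21) = (125/124)*(-21) = -2625/124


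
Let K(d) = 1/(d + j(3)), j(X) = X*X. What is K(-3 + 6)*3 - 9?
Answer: -35/4 ≈ -8.7500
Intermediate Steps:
j(X) = X**2
K(d) = 1/(9 + d) (K(d) = 1/(d + 3**2) = 1/(d + 9) = 1/(9 + d))
K(-3 + 6)*3 - 9 = 3/(9 + (-3 + 6)) - 9 = 3/(9 + 3) - 9 = 3/12 - 9 = (1/12)*3 - 9 = 1/4 - 9 = -35/4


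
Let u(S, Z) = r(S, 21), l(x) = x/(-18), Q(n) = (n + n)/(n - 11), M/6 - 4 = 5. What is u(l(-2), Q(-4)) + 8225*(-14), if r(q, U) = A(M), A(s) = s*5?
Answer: -114880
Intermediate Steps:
M = 54 (M = 24 + 6*5 = 24 + 30 = 54)
Q(n) = 2*n/(-11 + n) (Q(n) = (2*n)/(-11 + n) = 2*n/(-11 + n))
A(s) = 5*s
l(x) = -x/18 (l(x) = x*(-1/18) = -x/18)
r(q, U) = 270 (r(q, U) = 5*54 = 270)
u(S, Z) = 270
u(l(-2), Q(-4)) + 8225*(-14) = 270 + 8225*(-14) = 270 - 115150 = -114880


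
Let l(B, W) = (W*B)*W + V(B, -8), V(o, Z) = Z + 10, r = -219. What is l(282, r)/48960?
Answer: 3381251/12240 ≈ 276.25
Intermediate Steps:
V(o, Z) = 10 + Z
l(B, W) = 2 + B*W² (l(B, W) = (W*B)*W + (10 - 8) = (B*W)*W + 2 = B*W² + 2 = 2 + B*W²)
l(282, r)/48960 = (2 + 282*(-219)²)/48960 = (2 + 282*47961)*(1/48960) = (2 + 13525002)*(1/48960) = 13525004*(1/48960) = 3381251/12240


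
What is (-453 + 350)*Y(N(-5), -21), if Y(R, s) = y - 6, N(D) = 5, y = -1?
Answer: 721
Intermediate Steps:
Y(R, s) = -7 (Y(R, s) = -1 - 6 = -7)
(-453 + 350)*Y(N(-5), -21) = (-453 + 350)*(-7) = -103*(-7) = 721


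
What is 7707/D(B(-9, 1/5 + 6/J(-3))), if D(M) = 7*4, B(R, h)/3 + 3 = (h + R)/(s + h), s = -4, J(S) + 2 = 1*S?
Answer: 1101/4 ≈ 275.25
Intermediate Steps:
J(S) = -2 + S (J(S) = -2 + 1*S = -2 + S)
B(R, h) = -9 + 3*(R + h)/(-4 + h) (B(R, h) = -9 + 3*((h + R)/(-4 + h)) = -9 + 3*((R + h)/(-4 + h)) = -9 + 3*(R + h)/(-4 + h))
D(M) = 28
7707/D(B(-9, 1/5 + 6/J(-3))) = 7707/28 = 7707*(1/28) = 1101/4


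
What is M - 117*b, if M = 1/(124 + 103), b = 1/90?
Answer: -2941/2270 ≈ -1.2956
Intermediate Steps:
b = 1/90 ≈ 0.011111
M = 1/227 ≈ 0.0044053
M - 117*b = 1/227 - 117*1/90 = 1/227 - 13/10 = -2941/2270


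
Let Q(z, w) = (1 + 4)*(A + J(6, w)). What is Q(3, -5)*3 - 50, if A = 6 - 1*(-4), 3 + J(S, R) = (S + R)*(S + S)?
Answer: 235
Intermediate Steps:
J(S, R) = -3 + 2*S*(R + S) (J(S, R) = -3 + (S + R)*(S + S) = -3 + (R + S)*(2*S) = -3 + 2*S*(R + S))
A = 10 (A = 6 + 4 = 10)
Q(z, w) = 395 + 60*w (Q(z, w) = (1 + 4)*(10 + (-3 + 2*6² + 2*w*6)) = 5*(10 + (-3 + 2*36 + 12*w)) = 5*(10 + (-3 + 72 + 12*w)) = 5*(10 + (69 + 12*w)) = 5*(79 + 12*w) = 395 + 60*w)
Q(3, -5)*3 - 50 = (395 + 60*(-5))*3 - 50 = (395 - 300)*3 - 50 = 95*3 - 50 = 285 - 50 = 235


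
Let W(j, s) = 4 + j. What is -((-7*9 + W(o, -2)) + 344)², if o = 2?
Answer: -82369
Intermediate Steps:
-((-7*9 + W(o, -2)) + 344)² = -((-7*9 + (4 + 2)) + 344)² = -((-63 + 6) + 344)² = -(-57 + 344)² = -1*287² = -1*82369 = -82369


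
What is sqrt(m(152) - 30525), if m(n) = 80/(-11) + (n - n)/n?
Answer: I*sqrt(3694405)/11 ≈ 174.73*I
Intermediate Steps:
m(n) = -80/11 (m(n) = 80*(-1/11) + 0/n = -80/11 + 0 = -80/11)
sqrt(m(152) - 30525) = sqrt(-80/11 - 30525) = sqrt(-335855/11) = I*sqrt(3694405)/11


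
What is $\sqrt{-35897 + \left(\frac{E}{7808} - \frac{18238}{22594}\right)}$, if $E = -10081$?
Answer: $\frac{i \sqrt{36068166265982474}}{1002352} \approx 189.47 i$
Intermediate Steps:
$\sqrt{-35897 + \left(\frac{E}{7808} - \frac{18238}{22594}\right)} = \sqrt{-35897 - \left(\frac{829}{1027} + \frac{10081}{7808}\right)} = \sqrt{-35897 - \frac{16826019}{8018816}} = \sqrt{- \frac{287868263971}{8018816}} = \frac{i \sqrt{36068166265982474}}{1002352}$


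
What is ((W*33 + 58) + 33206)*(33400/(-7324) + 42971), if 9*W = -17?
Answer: 7836079837355/5493 ≈ 1.4266e+9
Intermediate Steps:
W = -17/9 (W = (⅑)*(-17) = -17/9 ≈ -1.8889)
((W*33 + 58) + 33206)*(33400/(-7324) + 42971) = ((-17/9*33 + 58) + 33206)*(33400/(-7324) + 42971) = ((-187/3 + 58) + 33206)*(33400*(-1/7324) + 42971) = (-13/3 + 33206)*(-8350/1831 + 42971) = (99605/3)*(78671551/1831) = 7836079837355/5493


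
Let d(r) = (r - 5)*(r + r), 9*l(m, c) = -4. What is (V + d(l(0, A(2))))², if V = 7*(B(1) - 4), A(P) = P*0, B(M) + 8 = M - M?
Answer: 41113744/6561 ≈ 6266.4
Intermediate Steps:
B(M) = -8 (B(M) = -8 + (M - M) = -8 + 0 = -8)
A(P) = 0
l(m, c) = -4/9 (l(m, c) = (⅑)*(-4) = -4/9)
d(r) = 2*r*(-5 + r) (d(r) = (-5 + r)*(2*r) = 2*r*(-5 + r))
V = -84 (V = 7*(-8 - 4) = 7*(-12) = -84)
(V + d(l(0, A(2))))² = (-84 + 2*(-4/9)*(-5 - 4/9))² = (-84 + 2*(-4/9)*(-49/9))² = (-84 + 392/81)² = (-6412/81)² = 41113744/6561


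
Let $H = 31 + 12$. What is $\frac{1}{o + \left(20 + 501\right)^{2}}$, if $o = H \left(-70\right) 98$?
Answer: $- \frac{1}{23539} \approx -4.2483 \cdot 10^{-5}$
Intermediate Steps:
$H = 43$
$o = -294980$ ($o = 43 \left(-70\right) 98 = \left(-3010\right) 98 = -294980$)
$\frac{1}{o + \left(20 + 501\right)^{2}} = \frac{1}{-294980 + \left(20 + 501\right)^{2}} = \frac{1}{-294980 + 521^{2}} = \frac{1}{-294980 + 271441} = \frac{1}{-23539} = - \frac{1}{23539}$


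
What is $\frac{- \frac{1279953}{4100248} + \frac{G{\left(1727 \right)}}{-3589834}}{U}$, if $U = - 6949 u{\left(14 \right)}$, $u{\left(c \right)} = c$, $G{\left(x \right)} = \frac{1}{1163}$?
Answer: $\frac{381698161853141}{118956045511690749584} \approx 3.2087 \cdot 10^{-6}$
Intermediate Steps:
$G{\left(x \right)} = \frac{1}{1163}$
$U = -97286$ ($U = \left(-6949\right) 14 = -97286$)
$\frac{- \frac{1279953}{4100248} + \frac{G{\left(1727 \right)}}{-3589834}}{U} = \frac{- \frac{1279953}{4100248} + \frac{1}{1163 \left(-3589834\right)}}{-97286} = \left(\left(-1279953\right) \frac{1}{4100248} + \frac{1}{1163} \left(- \frac{1}{3589834}\right)\right) \left(- \frac{1}{97286}\right) = \left(- \frac{1279953}{4100248} - \frac{1}{4174976942}\right) \left(- \frac{1}{97286}\right) = \left(- \frac{2671887132971987}{8559220428240808}\right) \left(- \frac{1}{97286}\right) = \frac{381698161853141}{118956045511690749584}$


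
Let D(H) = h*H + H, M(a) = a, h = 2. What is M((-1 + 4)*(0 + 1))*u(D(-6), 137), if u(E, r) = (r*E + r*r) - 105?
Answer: 48594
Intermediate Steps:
D(H) = 3*H (D(H) = 2*H + H = 3*H)
u(E, r) = -105 + r² + E*r (u(E, r) = (E*r + r²) - 105 = (r² + E*r) - 105 = -105 + r² + E*r)
M((-1 + 4)*(0 + 1))*u(D(-6), 137) = ((-1 + 4)*(0 + 1))*(-105 + 137² + (3*(-6))*137) = (3*1)*(-105 + 18769 - 18*137) = 3*(-105 + 18769 - 2466) = 3*16198 = 48594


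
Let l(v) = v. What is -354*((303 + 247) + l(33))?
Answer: -206382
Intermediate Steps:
-354*((303 + 247) + l(33)) = -354*((303 + 247) + 33) = -354*(550 + 33) = -354*583 = -206382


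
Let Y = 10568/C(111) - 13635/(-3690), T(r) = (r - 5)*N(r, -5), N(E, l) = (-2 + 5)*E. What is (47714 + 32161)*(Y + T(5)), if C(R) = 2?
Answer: 34633081125/82 ≈ 4.2235e+8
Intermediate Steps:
N(E, l) = 3*E
T(r) = 3*r*(-5 + r) (T(r) = (r - 5)*(3*r) = (-5 + r)*(3*r) = 3*r*(-5 + r))
Y = 433591/82 (Y = 10568/2 - 13635/(-3690) = 10568*(½) - 13635*(-1/3690) = 5284 + 303/82 = 433591/82 ≈ 5287.7)
(47714 + 32161)*(Y + T(5)) = (47714 + 32161)*(433591/82 + 3*5*(-5 + 5)) = 79875*(433591/82 + 3*5*0) = 79875*(433591/82 + 0) = 79875*(433591/82) = 34633081125/82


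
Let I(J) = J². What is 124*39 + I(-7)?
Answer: 4885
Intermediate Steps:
124*39 + I(-7) = 124*39 + (-7)² = 4836 + 49 = 4885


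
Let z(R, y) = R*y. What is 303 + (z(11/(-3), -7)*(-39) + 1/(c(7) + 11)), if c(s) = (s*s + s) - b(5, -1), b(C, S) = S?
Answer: -47463/68 ≈ -697.99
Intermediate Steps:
c(s) = 1 + s + s² (c(s) = (s*s + s) - 1*(-1) = (s² + s) + 1 = (s + s²) + 1 = 1 + s + s²)
303 + (z(11/(-3), -7)*(-39) + 1/(c(7) + 11)) = 303 + (((11/(-3))*(-7))*(-39) + 1/((1 + 7 + 7²) + 11)) = 303 + (((11*(-⅓))*(-7))*(-39) + 1/((1 + 7 + 49) + 11)) = 303 + (-11/3*(-7)*(-39) + 1/(57 + 11)) = 303 + ((77/3)*(-39) + 1/68) = 303 + (-1001 + 1/68) = 303 - 68067/68 = -47463/68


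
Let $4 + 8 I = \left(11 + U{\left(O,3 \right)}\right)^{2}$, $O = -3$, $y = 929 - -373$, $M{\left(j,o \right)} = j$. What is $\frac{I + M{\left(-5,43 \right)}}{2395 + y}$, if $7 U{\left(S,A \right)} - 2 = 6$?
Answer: $\frac{5069}{1449224} \approx 0.0034977$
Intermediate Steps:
$y = 1302$ ($y = 929 + 373 = 1302$)
$U{\left(S,A \right)} = \frac{8}{7}$ ($U{\left(S,A \right)} = \frac{2}{7} + \frac{1}{7} \cdot 6 = \frac{2}{7} + \frac{6}{7} = \frac{8}{7}$)
$I = \frac{7029}{392}$ ($I = - \frac{1}{2} + \frac{\left(11 + \frac{8}{7}\right)^{2}}{8} = - \frac{1}{2} + \frac{\left(\frac{85}{7}\right)^{2}}{8} = - \frac{1}{2} + \frac{1}{8} \cdot \frac{7225}{49} = - \frac{1}{2} + \frac{7225}{392} = \frac{7029}{392} \approx 17.931$)
$\frac{I + M{\left(-5,43 \right)}}{2395 + y} = \frac{\frac{7029}{392} - 5}{2395 + 1302} = \frac{5069}{392 \cdot 3697} = \frac{5069}{392} \cdot \frac{1}{3697} = \frac{5069}{1449224}$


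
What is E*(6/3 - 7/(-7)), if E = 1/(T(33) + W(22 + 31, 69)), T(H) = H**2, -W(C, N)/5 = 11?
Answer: 3/1034 ≈ 0.0029014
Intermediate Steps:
W(C, N) = -55 (W(C, N) = -5*11 = -55)
E = 1/1034 (E = 1/(33**2 - 55) = 1/(1089 - 55) = 1/1034 ≈ 0.00096712)
E*(6/3 - 7/(-7)) = (6/3 - 7/(-7))/1034 = (6*(1/3) - 7*(-1/7))/1034 = (2 + 1)/1034 = (1/1034)*3 = 3/1034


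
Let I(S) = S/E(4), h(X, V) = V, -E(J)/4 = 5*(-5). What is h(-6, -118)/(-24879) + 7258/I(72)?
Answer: 752382779/74637 ≈ 10081.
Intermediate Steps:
E(J) = 100 (E(J) = -20*(-5) = -4*(-25) = 100)
I(S) = S/100
h(-6, -118)/(-24879) + 7258/I(72) = -118/(-24879) + 7258/(((1/100)*72)) = -118*(-1/24879) + 7258/(18/25) = 118/24879 + 7258*(25/18) = 118/24879 + 90725/9 = 752382779/74637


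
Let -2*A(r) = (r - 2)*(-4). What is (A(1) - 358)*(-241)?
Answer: 86760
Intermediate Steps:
A(r) = -4 + 2*r (A(r) = -(r - 2)*(-4)/2 = -(-2 + r)*(-4)/2 = -(8 - 4*r)/2 = -4 + 2*r)
(A(1) - 358)*(-241) = ((-4 + 2*1) - 358)*(-241) = ((-4 + 2) - 358)*(-241) = (-2 - 358)*(-241) = -360*(-241) = 86760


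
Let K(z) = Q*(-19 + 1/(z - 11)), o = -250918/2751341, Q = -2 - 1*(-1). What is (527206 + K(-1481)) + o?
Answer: 2164258660399385/4105000772 ≈ 5.2723e+5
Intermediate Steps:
Q = -1 (Q = -2 + 1 = -1)
o = -250918/2751341 (o = -250918*1/2751341 = -250918/2751341 ≈ -0.091198)
K(z) = 19 - 1/(-11 + z) (K(z) = -(-19 + 1/(z - 11)) = -(-19 + 1/(-11 + z)) = 19 - 1/(-11 + z))
(527206 + K(-1481)) + o = (527206 + (-210 + 19*(-1481))/(-11 - 1481)) - 250918/2751341 = (527206 + (-210 - 28139)/(-1492)) - 250918/2751341 = (527206 - 1/1492*(-28349)) - 250918/2751341 = (527206 + 28349/1492) - 250918/2751341 = 786619701/1492 - 250918/2751341 = 2164258660399385/4105000772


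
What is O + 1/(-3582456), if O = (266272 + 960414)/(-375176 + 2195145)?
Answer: 258502752991/383526991992 ≈ 0.67401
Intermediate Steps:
O = 72158/107057 (O = 1226686/1819969 = 1226686*(1/1819969) = 72158/107057 ≈ 0.67402)
O + 1/(-3582456) = 72158/107057 + 1/(-3582456) = 72158/107057 - 1/3582456 = 258502752991/383526991992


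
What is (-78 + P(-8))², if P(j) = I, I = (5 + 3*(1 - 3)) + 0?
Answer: 6241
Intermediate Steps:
I = -1 (I = (5 + 3*(-2)) + 0 = (5 - 6) + 0 = -1 + 0 = -1)
P(j) = -1
(-78 + P(-8))² = (-78 - 1)² = (-79)² = 6241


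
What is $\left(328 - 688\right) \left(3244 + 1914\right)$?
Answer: $-1856880$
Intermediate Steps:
$\left(328 - 688\right) \left(3244 + 1914\right) = \left(-360\right) 5158 = -1856880$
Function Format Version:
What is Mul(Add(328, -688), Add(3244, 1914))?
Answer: -1856880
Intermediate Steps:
Mul(Add(328, -688), Add(3244, 1914)) = Mul(-360, 5158) = -1856880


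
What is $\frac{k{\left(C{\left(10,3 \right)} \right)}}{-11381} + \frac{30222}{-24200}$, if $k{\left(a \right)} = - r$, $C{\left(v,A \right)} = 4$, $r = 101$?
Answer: $- \frac{170756191}{137710100} \approx -1.24$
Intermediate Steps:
$k{\left(a \right)} = -101$ ($k{\left(a \right)} = \left(-1\right) 101 = -101$)
$\frac{k{\left(C{\left(10,3 \right)} \right)}}{-11381} + \frac{30222}{-24200} = - \frac{101}{-11381} + \frac{30222}{-24200} = \left(-101\right) \left(- \frac{1}{11381}\right) + 30222 \left(- \frac{1}{24200}\right) = \frac{101}{11381} - \frac{15111}{12100} = - \frac{170756191}{137710100}$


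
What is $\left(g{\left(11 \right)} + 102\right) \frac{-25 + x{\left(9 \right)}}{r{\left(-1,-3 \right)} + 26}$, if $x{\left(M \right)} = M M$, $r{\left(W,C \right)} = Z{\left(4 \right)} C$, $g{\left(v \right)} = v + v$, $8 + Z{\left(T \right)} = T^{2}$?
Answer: $3472$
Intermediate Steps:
$Z{\left(T \right)} = -8 + T^{2}$
$g{\left(v \right)} = 2 v$
$r{\left(W,C \right)} = 8 C$ ($r{\left(W,C \right)} = \left(-8 + 4^{2}\right) C = \left(-8 + 16\right) C = 8 C$)
$x{\left(M \right)} = M^{2}$
$\left(g{\left(11 \right)} + 102\right) \frac{-25 + x{\left(9 \right)}}{r{\left(-1,-3 \right)} + 26} = \left(2 \cdot 11 + 102\right) \frac{-25 + 9^{2}}{8 \left(-3\right) + 26} = \left(22 + 102\right) \frac{-25 + 81}{-24 + 26} = 124 \cdot \frac{56}{2} = 124 \cdot 56 \cdot \frac{1}{2} = 124 \cdot 28 = 3472$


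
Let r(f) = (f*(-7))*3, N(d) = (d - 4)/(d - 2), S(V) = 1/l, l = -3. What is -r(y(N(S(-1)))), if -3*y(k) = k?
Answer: -13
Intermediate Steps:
S(V) = -1/3 (S(V) = 1/(-3) = -1/3)
N(d) = (-4 + d)/(-2 + d)
y(k) = -k/3
r(f) = -21*f (r(f) = -7*f*3 = -21*f)
-r(y(N(S(-1)))) = -(-21)*(-(-4 - 1/3)/(3*(-2 - 1/3))) = -(-21)*(-(-13)/(3*(-7/3)*3)) = -(-21)*(-(-1)*(-13)/(7*3)) = -(-21)*(-1/3*13/7) = -(-21)*(-13)/21 = -1*13 = -13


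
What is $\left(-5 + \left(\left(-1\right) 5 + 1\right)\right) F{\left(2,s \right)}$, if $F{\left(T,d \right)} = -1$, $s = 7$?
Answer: $9$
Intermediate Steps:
$\left(-5 + \left(\left(-1\right) 5 + 1\right)\right) F{\left(2,s \right)} = \left(-5 + \left(\left(-1\right) 5 + 1\right)\right) \left(-1\right) = \left(-5 + \left(-5 + 1\right)\right) \left(-1\right) = \left(-5 - 4\right) \left(-1\right) = \left(-9\right) \left(-1\right) = 9$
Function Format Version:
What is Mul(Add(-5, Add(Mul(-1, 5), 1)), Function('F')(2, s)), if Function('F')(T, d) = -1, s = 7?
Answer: 9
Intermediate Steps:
Mul(Add(-5, Add(Mul(-1, 5), 1)), Function('F')(2, s)) = Mul(Add(-5, Add(Mul(-1, 5), 1)), -1) = Mul(Add(-5, Add(-5, 1)), -1) = Mul(Add(-5, -4), -1) = Mul(-9, -1) = 9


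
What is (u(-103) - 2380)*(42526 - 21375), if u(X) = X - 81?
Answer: -54231164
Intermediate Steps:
u(X) = -81 + X
(u(-103) - 2380)*(42526 - 21375) = ((-81 - 103) - 2380)*(42526 - 21375) = (-184 - 2380)*21151 = -2564*21151 = -54231164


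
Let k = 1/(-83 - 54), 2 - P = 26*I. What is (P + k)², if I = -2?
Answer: 54715609/18769 ≈ 2915.2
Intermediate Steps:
P = 54 (P = 2 - 26*(-2) = 2 - 1*(-52) = 2 + 52 = 54)
k = -1/137 (k = 1/(-137) = -1/137 ≈ -0.0072993)
(P + k)² = (54 - 1/137)² = (7397/137)² = 54715609/18769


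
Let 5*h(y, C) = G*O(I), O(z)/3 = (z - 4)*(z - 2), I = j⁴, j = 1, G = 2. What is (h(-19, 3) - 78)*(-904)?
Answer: 336288/5 ≈ 67258.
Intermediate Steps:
I = 1 (I = 1⁴ = 1)
O(z) = 3*(-4 + z)*(-2 + z) (O(z) = 3*((z - 4)*(z - 2)) = 3*((-4 + z)*(-2 + z)) = 3*(-4 + z)*(-2 + z))
h(y, C) = 18/5 (h(y, C) = (2*(24 - 18*1 + 3*1²))/5 = (2*(24 - 18 + 3*1))/5 = (2*(24 - 18 + 3))/5 = (2*9)/5 = (⅕)*18 = 18/5)
(h(-19, 3) - 78)*(-904) = (18/5 - 78)*(-904) = -372/5*(-904) = 336288/5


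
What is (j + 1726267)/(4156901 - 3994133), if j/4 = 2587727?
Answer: 4025725/54256 ≈ 74.199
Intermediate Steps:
j = 10350908 (j = 4*2587727 = 10350908)
(j + 1726267)/(4156901 - 3994133) = (10350908 + 1726267)/(4156901 - 3994133) = 12077175/162768 = 12077175*(1/162768) = 4025725/54256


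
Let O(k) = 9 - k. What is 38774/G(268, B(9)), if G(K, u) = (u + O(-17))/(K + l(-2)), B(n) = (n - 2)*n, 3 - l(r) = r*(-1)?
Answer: 10430206/89 ≈ 1.1719e+5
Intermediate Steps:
l(r) = 3 + r (l(r) = 3 - r*(-1) = 3 - (-1)*r = 3 + r)
B(n) = n*(-2 + n) (B(n) = (-2 + n)*n = n*(-2 + n))
G(K, u) = (26 + u)/(1 + K) (G(K, u) = (u + (9 - 1*(-17)))/(K + (3 - 2)) = (u + (9 + 17))/(K + 1) = (u + 26)/(1 + K) = (26 + u)/(1 + K))
38774/G(268, B(9)) = 38774/(((26 + 9*(-2 + 9))/(1 + 268))) = 38774/(((26 + 9*7)/269)) = 38774/(((26 + 63)/269)) = 38774/(((1/269)*89)) = 38774/(89/269) = 38774*(269/89) = 10430206/89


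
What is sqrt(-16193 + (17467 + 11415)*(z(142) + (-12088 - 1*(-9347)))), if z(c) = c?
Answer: 3*I*sqrt(8342279) ≈ 8664.9*I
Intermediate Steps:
sqrt(-16193 + (17467 + 11415)*(z(142) + (-12088 - 1*(-9347)))) = sqrt(-16193 + (17467 + 11415)*(142 + (-12088 - 1*(-9347)))) = sqrt(-16193 + 28882*(142 + (-12088 + 9347))) = sqrt(-16193 + 28882*(142 - 2741)) = sqrt(-16193 + 28882*(-2599)) = sqrt(-16193 - 75064318) = sqrt(-75080511) = 3*I*sqrt(8342279)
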